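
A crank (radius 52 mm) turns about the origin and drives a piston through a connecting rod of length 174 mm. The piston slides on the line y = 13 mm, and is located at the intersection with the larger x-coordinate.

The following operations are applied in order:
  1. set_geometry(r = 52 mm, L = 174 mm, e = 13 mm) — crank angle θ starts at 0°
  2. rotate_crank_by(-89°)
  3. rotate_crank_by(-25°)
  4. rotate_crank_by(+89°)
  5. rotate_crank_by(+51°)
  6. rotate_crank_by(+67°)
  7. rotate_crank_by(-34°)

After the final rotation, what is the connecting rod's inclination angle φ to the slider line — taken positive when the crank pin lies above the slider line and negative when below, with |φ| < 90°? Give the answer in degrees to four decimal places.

set_geometry: r = 52 mm, L = 174 mm, e = 13 mm; θ ← 0°
rotate_crank_by(-89°): θ ← 0° -89° = -89°
rotate_crank_by(-25°): θ ← -89° -25° = -114°
rotate_crank_by(+89°): θ ← -114° +89° = -25°
rotate_crank_by(+51°): θ ← -25° +51° = 26°
rotate_crank_by(+67°): θ ← 26° +67° = 93°
rotate_crank_by(-34°): θ ← 93° -34° = 59°
crank pin P = (r cos θ, r sin θ) = (26.781980, 44.572700)
h = r sin θ − e = 44.572700 − 13 = 31.572700
sin φ = h / L = 31.572700 / 174 = 0.18145230
φ = arcsin(0.18145230) = 10.454363°

10.4544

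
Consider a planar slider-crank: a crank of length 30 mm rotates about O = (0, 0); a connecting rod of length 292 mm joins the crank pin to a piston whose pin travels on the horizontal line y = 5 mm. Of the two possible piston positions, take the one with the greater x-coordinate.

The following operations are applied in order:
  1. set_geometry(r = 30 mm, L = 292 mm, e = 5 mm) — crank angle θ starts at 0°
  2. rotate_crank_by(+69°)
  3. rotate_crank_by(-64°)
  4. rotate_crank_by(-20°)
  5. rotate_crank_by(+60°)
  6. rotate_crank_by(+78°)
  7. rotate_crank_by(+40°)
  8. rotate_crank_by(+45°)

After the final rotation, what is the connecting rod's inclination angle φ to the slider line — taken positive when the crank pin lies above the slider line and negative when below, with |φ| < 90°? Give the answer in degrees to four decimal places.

set_geometry: r = 30 mm, L = 292 mm, e = 5 mm; θ ← 0°
rotate_crank_by(+69°): θ ← 0° +69° = 69°
rotate_crank_by(-64°): θ ← 69° -64° = 5°
rotate_crank_by(-20°): θ ← 5° -20° = -15°
rotate_crank_by(+60°): θ ← -15° +60° = 45°
rotate_crank_by(+78°): θ ← 45° +78° = 123°
rotate_crank_by(+40°): θ ← 123° +40° = 163°
rotate_crank_by(+45°): θ ← 163° +45° = 208°
crank pin P = (r cos θ, r sin θ) = (-26.488428, -14.084147)
h = r sin θ − e = -14.084147 − 5 = -19.084147
sin φ = h / L = -19.084147 / 292 = -0.06535667
φ = arcsin(-0.06535667) = -3.747332°

-3.7473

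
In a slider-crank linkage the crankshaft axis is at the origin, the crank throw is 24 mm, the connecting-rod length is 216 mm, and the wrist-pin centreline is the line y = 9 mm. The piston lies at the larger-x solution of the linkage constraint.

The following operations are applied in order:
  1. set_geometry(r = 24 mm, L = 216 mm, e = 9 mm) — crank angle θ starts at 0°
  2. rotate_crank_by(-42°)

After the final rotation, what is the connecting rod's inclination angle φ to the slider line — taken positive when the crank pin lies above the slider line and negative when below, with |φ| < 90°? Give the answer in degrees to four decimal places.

-6.6621

set_geometry: r = 24 mm, L = 216 mm, e = 9 mm; θ ← 0°
rotate_crank_by(-42°): θ ← 0° -42° = -42°
crank pin P = (r cos θ, r sin θ) = (17.835476, -16.059135)
h = r sin θ − e = -16.059135 − 9 = -25.059135
sin φ = h / L = -25.059135 / 216 = -0.11601451
φ = arcsin(-0.11601451) = -6.662144°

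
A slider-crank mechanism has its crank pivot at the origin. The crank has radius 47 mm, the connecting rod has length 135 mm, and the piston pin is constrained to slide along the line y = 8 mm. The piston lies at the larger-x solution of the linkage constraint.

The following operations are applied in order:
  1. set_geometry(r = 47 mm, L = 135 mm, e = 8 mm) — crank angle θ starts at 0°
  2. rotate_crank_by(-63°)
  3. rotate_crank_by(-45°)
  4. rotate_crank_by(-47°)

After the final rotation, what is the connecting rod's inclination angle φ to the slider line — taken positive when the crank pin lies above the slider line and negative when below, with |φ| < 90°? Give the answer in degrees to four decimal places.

set_geometry: r = 47 mm, L = 135 mm, e = 8 mm; θ ← 0°
rotate_crank_by(-63°): θ ← 0° -63° = -63°
rotate_crank_by(-45°): θ ← -63° -45° = -108°
rotate_crank_by(-47°): θ ← -108° -47° = -155°
crank pin P = (r cos θ, r sin θ) = (-42.596466, -19.863058)
h = r sin θ − e = -19.863058 − 8 = -27.863058
sin φ = h / L = -27.863058 / 135 = -0.20639302
φ = arcsin(-0.20639302) = -11.911058°

-11.9111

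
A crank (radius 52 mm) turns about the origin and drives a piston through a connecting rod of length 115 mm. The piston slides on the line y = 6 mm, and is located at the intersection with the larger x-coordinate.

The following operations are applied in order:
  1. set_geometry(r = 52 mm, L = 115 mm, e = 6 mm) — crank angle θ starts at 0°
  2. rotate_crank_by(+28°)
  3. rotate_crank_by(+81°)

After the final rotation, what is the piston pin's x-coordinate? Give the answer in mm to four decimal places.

89.6613

set_geometry: r = 52 mm, L = 115 mm, e = 6 mm; θ ← 0°
rotate_crank_by(+28°): θ ← 0° +28° = 28°
rotate_crank_by(+81°): θ ← 28° +81° = 109°
crank pin P = (r cos θ, r sin θ) = (-16.929544, 49.166966)
h = r sin θ − e = 49.166966 − 6 = 43.166966
x = r cos θ + √(L² − h²) = -16.929544 + √(13225.0 − 1863.3869) = -16.929544 + 106.590868 = 89.661324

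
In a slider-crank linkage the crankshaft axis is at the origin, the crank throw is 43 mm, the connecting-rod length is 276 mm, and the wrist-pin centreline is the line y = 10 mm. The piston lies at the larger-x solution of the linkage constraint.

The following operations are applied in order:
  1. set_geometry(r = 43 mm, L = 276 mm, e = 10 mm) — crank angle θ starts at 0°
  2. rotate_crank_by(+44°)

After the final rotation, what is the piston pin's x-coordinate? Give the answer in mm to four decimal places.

set_geometry: r = 43 mm, L = 276 mm, e = 10 mm; θ ← 0°
rotate_crank_by(+44°): θ ← 0° +44° = 44°
crank pin P = (r cos θ, r sin θ) = (30.931611, 29.870310)
h = r sin θ − e = 29.870310 − 10 = 19.870310
x = r cos θ + √(L² − h²) = 30.931611 + √(76176.0 − 394.8292) = 30.931611 + 275.283800 = 306.215412

306.2154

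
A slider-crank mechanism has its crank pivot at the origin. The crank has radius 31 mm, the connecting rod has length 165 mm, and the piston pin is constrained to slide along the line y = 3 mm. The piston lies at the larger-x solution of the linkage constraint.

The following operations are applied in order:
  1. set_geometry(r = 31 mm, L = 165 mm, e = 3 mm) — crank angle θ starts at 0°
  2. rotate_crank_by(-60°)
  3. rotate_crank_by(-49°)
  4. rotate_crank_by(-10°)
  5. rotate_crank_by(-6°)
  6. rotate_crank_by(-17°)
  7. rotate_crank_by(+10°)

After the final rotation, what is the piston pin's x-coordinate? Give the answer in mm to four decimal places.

142.1896

set_geometry: r = 31 mm, L = 165 mm, e = 3 mm; θ ← 0°
rotate_crank_by(-60°): θ ← 0° -60° = -60°
rotate_crank_by(-49°): θ ← -60° -49° = -109°
rotate_crank_by(-10°): θ ← -109° -10° = -119°
rotate_crank_by(-6°): θ ← -119° -6° = -125°
rotate_crank_by(-17°): θ ← -125° -17° = -142°
rotate_crank_by(+10°): θ ← -142° +10° = -132°
crank pin P = (r cos θ, r sin θ) = (-20.743049, -23.037490)
h = r sin θ − e = -23.037490 − 3 = -26.037490
x = r cos θ + √(L² − h²) = -20.743049 + √(27225.0 − 677.9509) = -20.743049 + 162.932652 = 142.189603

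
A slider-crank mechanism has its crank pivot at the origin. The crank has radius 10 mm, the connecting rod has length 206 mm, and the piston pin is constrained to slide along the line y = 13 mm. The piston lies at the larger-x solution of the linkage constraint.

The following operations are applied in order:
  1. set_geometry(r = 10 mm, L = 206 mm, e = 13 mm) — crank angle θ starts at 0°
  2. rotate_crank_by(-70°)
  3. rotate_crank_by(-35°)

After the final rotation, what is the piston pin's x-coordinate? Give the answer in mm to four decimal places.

set_geometry: r = 10 mm, L = 206 mm, e = 13 mm; θ ← 0°
rotate_crank_by(-70°): θ ← 0° -70° = -70°
rotate_crank_by(-35°): θ ← -70° -35° = -105°
crank pin P = (r cos θ, r sin θ) = (-2.588190, -9.659258)
h = r sin θ − e = -9.659258 − 13 = -22.659258
x = r cos θ + √(L² − h²) = -2.588190 + √(42436.0 − 513.4420) = -2.588190 + 204.749989 = 202.161799

202.1618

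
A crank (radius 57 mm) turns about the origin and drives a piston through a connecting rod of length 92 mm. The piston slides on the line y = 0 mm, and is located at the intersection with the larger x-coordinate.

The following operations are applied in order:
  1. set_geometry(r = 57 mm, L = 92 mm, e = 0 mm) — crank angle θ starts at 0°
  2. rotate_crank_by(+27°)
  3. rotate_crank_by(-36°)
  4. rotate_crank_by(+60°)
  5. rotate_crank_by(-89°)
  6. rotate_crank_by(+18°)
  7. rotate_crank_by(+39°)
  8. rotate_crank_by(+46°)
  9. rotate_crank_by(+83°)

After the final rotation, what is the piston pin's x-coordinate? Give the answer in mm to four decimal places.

38.5614

set_geometry: r = 57 mm, L = 92 mm, e = 0 mm; θ ← 0°
rotate_crank_by(+27°): θ ← 0° +27° = 27°
rotate_crank_by(-36°): θ ← 27° -36° = -9°
rotate_crank_by(+60°): θ ← -9° +60° = 51°
rotate_crank_by(-89°): θ ← 51° -89° = -38°
rotate_crank_by(+18°): θ ← -38° +18° = -20°
rotate_crank_by(+39°): θ ← -20° +39° = 19°
rotate_crank_by(+46°): θ ← 19° +46° = 65°
rotate_crank_by(+83°): θ ← 65° +83° = 148°
crank pin P = (r cos θ, r sin θ) = (-48.338741, 30.205398)
h = r sin θ − e = 30.205398 − 0 = 30.205398
x = r cos θ + √(L² − h²) = -48.338741 + √(8464.0 − 912.3661) = -48.338741 + 86.900138 = 38.561396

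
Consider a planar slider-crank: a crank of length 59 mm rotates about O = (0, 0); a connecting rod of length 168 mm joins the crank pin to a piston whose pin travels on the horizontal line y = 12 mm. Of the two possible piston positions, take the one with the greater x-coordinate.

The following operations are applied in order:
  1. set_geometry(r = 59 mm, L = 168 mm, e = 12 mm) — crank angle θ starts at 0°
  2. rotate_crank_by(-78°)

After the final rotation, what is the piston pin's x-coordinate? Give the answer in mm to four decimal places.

set_geometry: r = 59 mm, L = 168 mm, e = 12 mm; θ ← 0°
rotate_crank_by(-78°): θ ← 0° -78° = -78°
crank pin P = (r cos θ, r sin θ) = (12.266790, -57.710708)
h = r sin θ − e = -57.710708 − 12 = -69.710708
x = r cos θ + √(L² − h²) = 12.266790 + √(28224.0 − 4859.5829) = 12.266790 + 152.854235 = 165.121025

165.1210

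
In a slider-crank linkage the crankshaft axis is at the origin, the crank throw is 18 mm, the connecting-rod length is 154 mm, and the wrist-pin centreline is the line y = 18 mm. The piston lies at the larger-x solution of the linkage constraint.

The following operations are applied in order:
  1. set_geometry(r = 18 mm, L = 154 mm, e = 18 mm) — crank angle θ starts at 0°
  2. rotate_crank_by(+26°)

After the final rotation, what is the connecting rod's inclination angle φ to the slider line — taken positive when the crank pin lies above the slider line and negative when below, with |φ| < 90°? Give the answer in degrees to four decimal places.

-3.7639

set_geometry: r = 18 mm, L = 154 mm, e = 18 mm; θ ← 0°
rotate_crank_by(+26°): θ ← 0° +26° = 26°
crank pin P = (r cos θ, r sin θ) = (16.178293, 7.890681)
h = r sin θ − e = 7.890681 − 18 = -10.109319
sin φ = h / L = -10.109319 / 154 = -0.06564493
φ = arcsin(-0.06564493) = -3.763884°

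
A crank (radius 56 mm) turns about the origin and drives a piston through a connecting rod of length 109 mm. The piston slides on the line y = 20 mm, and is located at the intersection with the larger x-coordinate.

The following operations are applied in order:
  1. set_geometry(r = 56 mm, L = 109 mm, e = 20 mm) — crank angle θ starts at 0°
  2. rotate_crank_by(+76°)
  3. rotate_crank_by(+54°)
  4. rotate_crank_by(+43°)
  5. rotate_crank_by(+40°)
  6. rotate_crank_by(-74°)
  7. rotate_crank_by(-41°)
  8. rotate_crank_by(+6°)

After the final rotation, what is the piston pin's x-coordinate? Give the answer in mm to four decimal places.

set_geometry: r = 56 mm, L = 109 mm, e = 20 mm; θ ← 0°
rotate_crank_by(+76°): θ ← 0° +76° = 76°
rotate_crank_by(+54°): θ ← 76° +54° = 130°
rotate_crank_by(+43°): θ ← 130° +43° = 173°
rotate_crank_by(+40°): θ ← 173° +40° = 213°
rotate_crank_by(-74°): θ ← 213° -74° = 139°
rotate_crank_by(-41°): θ ← 139° -41° = 98°
rotate_crank_by(+6°): θ ← 98° +6° = 104°
crank pin P = (r cos θ, r sin θ) = (-13.547626, 54.336561)
h = r sin θ − e = 54.336561 − 20 = 34.336561
x = r cos θ + √(L² − h²) = -13.547626 + √(11881.0 − 1178.9994) = -13.547626 + 103.450474 = 89.902848

89.9028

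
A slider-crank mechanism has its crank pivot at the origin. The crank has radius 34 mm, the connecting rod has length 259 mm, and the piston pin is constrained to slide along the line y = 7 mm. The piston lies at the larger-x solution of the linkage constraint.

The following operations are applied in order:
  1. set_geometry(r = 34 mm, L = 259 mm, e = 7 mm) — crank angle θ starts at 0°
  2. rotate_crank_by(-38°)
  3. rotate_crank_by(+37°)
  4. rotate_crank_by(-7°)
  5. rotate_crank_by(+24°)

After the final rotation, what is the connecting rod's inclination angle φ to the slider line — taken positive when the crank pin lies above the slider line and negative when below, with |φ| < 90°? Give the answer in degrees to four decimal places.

0.5247

set_geometry: r = 34 mm, L = 259 mm, e = 7 mm; θ ← 0°
rotate_crank_by(-38°): θ ← 0° -38° = -38°
rotate_crank_by(+37°): θ ← -38° +37° = -1°
rotate_crank_by(-7°): θ ← -1° -7° = -8°
rotate_crank_by(+24°): θ ← -8° +24° = 16°
crank pin P = (r cos θ, r sin θ) = (32.682898, 9.371670)
h = r sin θ − e = 9.371670 − 7 = 2.371670
sin φ = h / L = 2.371670 / 259 = 0.00915703
φ = arcsin(0.00915703) = 0.524666°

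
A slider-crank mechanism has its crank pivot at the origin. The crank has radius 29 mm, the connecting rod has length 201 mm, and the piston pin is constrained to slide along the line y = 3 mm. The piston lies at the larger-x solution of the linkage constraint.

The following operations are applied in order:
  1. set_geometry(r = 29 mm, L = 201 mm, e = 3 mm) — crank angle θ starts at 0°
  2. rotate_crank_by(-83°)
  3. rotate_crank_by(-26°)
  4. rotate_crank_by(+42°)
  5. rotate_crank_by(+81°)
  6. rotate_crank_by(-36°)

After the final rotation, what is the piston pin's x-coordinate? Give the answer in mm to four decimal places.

227.4097

set_geometry: r = 29 mm, L = 201 mm, e = 3 mm; θ ← 0°
rotate_crank_by(-83°): θ ← 0° -83° = -83°
rotate_crank_by(-26°): θ ← -83° -26° = -109°
rotate_crank_by(+42°): θ ← -109° +42° = -67°
rotate_crank_by(+81°): θ ← -67° +81° = 14°
rotate_crank_by(-36°): θ ← 14° -36° = -22°
crank pin P = (r cos θ, r sin θ) = (26.888332, -10.863591)
h = r sin θ − e = -10.863591 − 3 = -13.863591
x = r cos θ + √(L² − h²) = 26.888332 + √(40401.0 − 192.1992) = 26.888332 + 200.521323 = 227.409654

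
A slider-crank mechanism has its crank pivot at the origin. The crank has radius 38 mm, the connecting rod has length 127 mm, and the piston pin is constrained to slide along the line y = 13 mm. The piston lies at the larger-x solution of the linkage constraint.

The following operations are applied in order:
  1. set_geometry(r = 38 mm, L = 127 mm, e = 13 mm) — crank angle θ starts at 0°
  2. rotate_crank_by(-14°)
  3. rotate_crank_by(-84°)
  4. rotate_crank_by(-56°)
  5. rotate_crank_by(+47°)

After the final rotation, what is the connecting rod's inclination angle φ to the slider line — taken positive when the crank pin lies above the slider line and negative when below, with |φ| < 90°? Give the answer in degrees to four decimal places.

set_geometry: r = 38 mm, L = 127 mm, e = 13 mm; θ ← 0°
rotate_crank_by(-14°): θ ← 0° -14° = -14°
rotate_crank_by(-84°): θ ← -14° -84° = -98°
rotate_crank_by(-56°): θ ← -98° -56° = -154°
rotate_crank_by(+47°): θ ← -154° +47° = -107°
crank pin P = (r cos θ, r sin θ) = (-11.110125, -36.339581)
h = r sin θ − e = -36.339581 − 13 = -49.339581
sin φ = h / L = -49.339581 / 127 = -0.38850064
φ = arcsin(-0.38850064) = -22.861237°

-22.8612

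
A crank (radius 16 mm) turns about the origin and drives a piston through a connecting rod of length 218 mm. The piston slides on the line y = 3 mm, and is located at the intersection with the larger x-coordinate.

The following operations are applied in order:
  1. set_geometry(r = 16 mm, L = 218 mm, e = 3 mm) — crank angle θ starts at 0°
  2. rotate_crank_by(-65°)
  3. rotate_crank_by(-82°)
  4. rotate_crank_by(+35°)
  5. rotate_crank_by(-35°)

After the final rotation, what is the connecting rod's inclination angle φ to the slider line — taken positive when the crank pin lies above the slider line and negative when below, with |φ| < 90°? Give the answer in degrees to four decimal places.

-3.0803

set_geometry: r = 16 mm, L = 218 mm, e = 3 mm; θ ← 0°
rotate_crank_by(-65°): θ ← 0° -65° = -65°
rotate_crank_by(-82°): θ ← -65° -82° = -147°
rotate_crank_by(+35°): θ ← -147° +35° = -112°
rotate_crank_by(-35°): θ ← -112° -35° = -147°
crank pin P = (r cos θ, r sin θ) = (-13.418729, -8.714225)
h = r sin θ − e = -8.714225 − 3 = -11.714225
sin φ = h / L = -11.714225 / 218 = -0.05373498
φ = arcsin(-0.05373498) = -3.080271°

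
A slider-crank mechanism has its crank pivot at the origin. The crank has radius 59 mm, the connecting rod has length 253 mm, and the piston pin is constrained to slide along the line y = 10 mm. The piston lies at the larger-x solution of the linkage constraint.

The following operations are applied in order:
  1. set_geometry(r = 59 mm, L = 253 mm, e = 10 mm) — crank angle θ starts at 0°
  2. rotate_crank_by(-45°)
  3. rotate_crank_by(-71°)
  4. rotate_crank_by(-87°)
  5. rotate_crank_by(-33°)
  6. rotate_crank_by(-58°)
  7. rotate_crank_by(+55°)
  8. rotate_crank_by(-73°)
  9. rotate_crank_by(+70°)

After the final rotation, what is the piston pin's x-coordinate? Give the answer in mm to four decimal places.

221.7748

set_geometry: r = 59 mm, L = 253 mm, e = 10 mm; θ ← 0°
rotate_crank_by(-45°): θ ← 0° -45° = -45°
rotate_crank_by(-71°): θ ← -45° -71° = -116°
rotate_crank_by(-87°): θ ← -116° -87° = -203°
rotate_crank_by(-33°): θ ← -203° -33° = -236°
rotate_crank_by(-58°): θ ← -236° -58° = -294°
rotate_crank_by(+55°): θ ← -294° +55° = -239°
rotate_crank_by(-73°): θ ← -239° -73° = -312°
rotate_crank_by(+70°): θ ← -312° +70° = -242°
crank pin P = (r cos θ, r sin θ) = (-27.698822, 52.093908)
h = r sin θ − e = 52.093908 − 10 = 42.093908
x = r cos θ + √(L² − h²) = -27.698822 + √(64009.0 − 1771.8971) = -27.698822 + 249.473652 = 221.774830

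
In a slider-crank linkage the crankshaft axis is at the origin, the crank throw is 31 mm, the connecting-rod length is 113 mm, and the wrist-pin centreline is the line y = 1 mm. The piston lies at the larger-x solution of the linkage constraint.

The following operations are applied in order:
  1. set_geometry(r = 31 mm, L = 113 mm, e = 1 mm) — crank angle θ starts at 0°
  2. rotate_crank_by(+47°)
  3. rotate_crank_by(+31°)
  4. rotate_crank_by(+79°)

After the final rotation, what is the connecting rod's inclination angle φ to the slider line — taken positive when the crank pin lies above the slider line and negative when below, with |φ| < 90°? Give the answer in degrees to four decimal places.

5.6437

set_geometry: r = 31 mm, L = 113 mm, e = 1 mm; θ ← 0°
rotate_crank_by(+47°): θ ← 0° +47° = 47°
rotate_crank_by(+31°): θ ← 47° +31° = 78°
rotate_crank_by(+79°): θ ← 78° +79° = 157°
crank pin P = (r cos θ, r sin θ) = (-28.535650, 12.112665)
h = r sin θ − e = 12.112665 − 1 = 11.112665
sin φ = h / L = 11.112665 / 113 = 0.09834217
φ = arcsin(0.09834217) = 5.643713°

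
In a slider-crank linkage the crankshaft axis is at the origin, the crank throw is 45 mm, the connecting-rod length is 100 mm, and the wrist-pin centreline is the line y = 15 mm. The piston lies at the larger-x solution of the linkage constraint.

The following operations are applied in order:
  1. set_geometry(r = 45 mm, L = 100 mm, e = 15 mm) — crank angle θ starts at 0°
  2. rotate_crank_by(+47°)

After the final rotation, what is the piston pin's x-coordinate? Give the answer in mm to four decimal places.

set_geometry: r = 45 mm, L = 100 mm, e = 15 mm; θ ← 0°
rotate_crank_by(+47°): θ ← 0° +47° = 47°
crank pin P = (r cos θ, r sin θ) = (30.689926, 32.910917)
h = r sin θ − e = 32.910917 − 15 = 17.910917
x = r cos θ + √(L² − h²) = 30.689926 + √(10000.0 − 320.8009) = 30.689926 + 98.382921 = 129.072847

129.0728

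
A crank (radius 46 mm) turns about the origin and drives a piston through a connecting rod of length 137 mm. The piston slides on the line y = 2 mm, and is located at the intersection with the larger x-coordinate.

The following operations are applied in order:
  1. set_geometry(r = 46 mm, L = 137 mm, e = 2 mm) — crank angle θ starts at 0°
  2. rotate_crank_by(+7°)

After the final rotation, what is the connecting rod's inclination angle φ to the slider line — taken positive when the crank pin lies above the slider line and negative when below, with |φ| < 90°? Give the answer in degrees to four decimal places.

set_geometry: r = 46 mm, L = 137 mm, e = 2 mm; θ ← 0°
rotate_crank_by(+7°): θ ← 0° +7° = 7°
crank pin P = (r cos θ, r sin θ) = (45.657123, 5.605990)
h = r sin θ − e = 5.605990 − 2 = 3.605990
sin φ = h / L = 3.605990 / 137 = 0.02632109
φ = arcsin(0.02632109) = 1.508262°

1.5083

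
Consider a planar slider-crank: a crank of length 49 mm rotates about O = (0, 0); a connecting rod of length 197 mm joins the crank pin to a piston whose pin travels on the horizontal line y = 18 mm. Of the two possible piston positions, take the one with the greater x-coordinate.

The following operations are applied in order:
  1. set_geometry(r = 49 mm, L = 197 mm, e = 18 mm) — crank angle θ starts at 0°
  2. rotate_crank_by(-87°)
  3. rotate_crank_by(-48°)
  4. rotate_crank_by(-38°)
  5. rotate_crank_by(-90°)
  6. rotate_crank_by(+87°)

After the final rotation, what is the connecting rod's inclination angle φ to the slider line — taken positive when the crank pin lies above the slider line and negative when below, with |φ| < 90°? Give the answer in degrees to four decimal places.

set_geometry: r = 49 mm, L = 197 mm, e = 18 mm; θ ← 0°
rotate_crank_by(-87°): θ ← 0° -87° = -87°
rotate_crank_by(-48°): θ ← -87° -48° = -135°
rotate_crank_by(-38°): θ ← -135° -38° = -173°
rotate_crank_by(-90°): θ ← -173° -90° = -263°
rotate_crank_by(+87°): θ ← -263° +87° = -176°
crank pin P = (r cos θ, r sin θ) = (-48.880638, -3.418067)
h = r sin θ − e = -3.418067 − 18 = -21.418067
sin φ = h / L = -21.418067 / 197 = -0.10872115
φ = arcsin(-0.10872115) = -6.241601°

-6.2416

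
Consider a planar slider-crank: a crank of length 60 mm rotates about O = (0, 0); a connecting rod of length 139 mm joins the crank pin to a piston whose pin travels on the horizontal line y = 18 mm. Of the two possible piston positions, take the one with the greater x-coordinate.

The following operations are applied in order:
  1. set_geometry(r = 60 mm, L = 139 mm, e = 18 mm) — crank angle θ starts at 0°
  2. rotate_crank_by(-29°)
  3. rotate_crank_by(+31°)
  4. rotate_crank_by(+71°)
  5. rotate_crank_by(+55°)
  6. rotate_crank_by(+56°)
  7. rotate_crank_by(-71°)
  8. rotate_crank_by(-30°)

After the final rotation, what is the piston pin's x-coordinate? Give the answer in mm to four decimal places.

set_geometry: r = 60 mm, L = 139 mm, e = 18 mm; θ ← 0°
rotate_crank_by(-29°): θ ← 0° -29° = -29°
rotate_crank_by(+31°): θ ← -29° +31° = 2°
rotate_crank_by(+71°): θ ← 2° +71° = 73°
rotate_crank_by(+55°): θ ← 73° +55° = 128°
rotate_crank_by(+56°): θ ← 128° +56° = 184°
rotate_crank_by(-71°): θ ← 184° -71° = 113°
rotate_crank_by(-30°): θ ← 113° -30° = 83°
crank pin P = (r cos θ, r sin θ) = (7.312161, 59.552769)
h = r sin θ − e = 59.552769 − 18 = 41.552769
x = r cos θ + √(L² − h²) = 7.312161 + √(19321.0 − 1726.6326) = 7.312161 + 132.643761 = 139.955922

139.9559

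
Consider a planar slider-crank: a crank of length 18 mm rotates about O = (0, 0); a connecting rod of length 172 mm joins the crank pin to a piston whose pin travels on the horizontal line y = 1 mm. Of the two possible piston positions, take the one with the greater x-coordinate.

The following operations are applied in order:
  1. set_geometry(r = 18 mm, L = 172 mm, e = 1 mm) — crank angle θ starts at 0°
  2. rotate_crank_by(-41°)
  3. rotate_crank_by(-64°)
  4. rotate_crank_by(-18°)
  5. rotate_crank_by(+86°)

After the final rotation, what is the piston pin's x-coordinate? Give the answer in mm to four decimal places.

set_geometry: r = 18 mm, L = 172 mm, e = 1 mm; θ ← 0°
rotate_crank_by(-41°): θ ← 0° -41° = -41°
rotate_crank_by(-64°): θ ← -41° -64° = -105°
rotate_crank_by(-18°): θ ← -105° -18° = -123°
rotate_crank_by(+86°): θ ← -123° +86° = -37°
crank pin P = (r cos θ, r sin θ) = (14.375439, -10.832670)
h = r sin θ − e = -10.832670 − 1 = -11.832670
x = r cos θ + √(L² − h²) = 14.375439 + √(29584.0 − 140.0121) = 14.375439 + 171.592505 = 185.967945

185.9679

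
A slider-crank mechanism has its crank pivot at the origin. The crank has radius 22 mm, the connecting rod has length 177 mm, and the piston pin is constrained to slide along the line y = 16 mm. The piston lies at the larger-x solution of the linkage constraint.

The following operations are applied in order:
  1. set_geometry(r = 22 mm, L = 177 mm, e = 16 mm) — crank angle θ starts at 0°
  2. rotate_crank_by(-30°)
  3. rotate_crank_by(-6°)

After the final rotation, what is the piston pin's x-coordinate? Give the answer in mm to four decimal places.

192.4179

set_geometry: r = 22 mm, L = 177 mm, e = 16 mm; θ ← 0°
rotate_crank_by(-30°): θ ← 0° -30° = -30°
rotate_crank_by(-6°): θ ← -30° -6° = -36°
crank pin P = (r cos θ, r sin θ) = (17.798374, -12.931276)
h = r sin θ − e = -12.931276 − 16 = -28.931276
x = r cos θ + √(L² − h²) = 17.798374 + √(31329.0 − 837.0187) = 17.798374 + 174.619533 = 192.417907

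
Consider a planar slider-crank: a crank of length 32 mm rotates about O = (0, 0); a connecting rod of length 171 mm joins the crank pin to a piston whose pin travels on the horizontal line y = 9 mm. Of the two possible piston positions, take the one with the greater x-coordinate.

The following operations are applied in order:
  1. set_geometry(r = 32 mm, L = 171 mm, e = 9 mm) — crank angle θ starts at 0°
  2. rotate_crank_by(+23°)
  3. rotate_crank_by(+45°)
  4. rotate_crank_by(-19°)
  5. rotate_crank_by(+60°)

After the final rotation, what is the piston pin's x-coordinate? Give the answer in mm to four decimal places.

159.2555

set_geometry: r = 32 mm, L = 171 mm, e = 9 mm; θ ← 0°
rotate_crank_by(+23°): θ ← 0° +23° = 23°
rotate_crank_by(+45°): θ ← 23° +45° = 68°
rotate_crank_by(-19°): θ ← 68° -19° = 49°
rotate_crank_by(+60°): θ ← 49° +60° = 109°
crank pin P = (r cos θ, r sin θ) = (-10.418181, 30.256594)
h = r sin θ − e = 30.256594 − 9 = 21.256594
x = r cos θ + √(L² − h²) = -10.418181 + √(29241.0 − 451.8428) = -10.418181 + 169.673679 = 159.255498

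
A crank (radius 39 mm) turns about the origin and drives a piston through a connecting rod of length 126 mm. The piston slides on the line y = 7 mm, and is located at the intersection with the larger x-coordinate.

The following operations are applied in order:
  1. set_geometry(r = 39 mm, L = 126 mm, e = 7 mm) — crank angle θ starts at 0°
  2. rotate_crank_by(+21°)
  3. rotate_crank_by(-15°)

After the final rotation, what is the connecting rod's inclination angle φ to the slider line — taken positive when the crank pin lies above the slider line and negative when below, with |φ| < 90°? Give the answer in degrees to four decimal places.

set_geometry: r = 39 mm, L = 126 mm, e = 7 mm; θ ← 0°
rotate_crank_by(+21°): θ ← 0° +21° = 21°
rotate_crank_by(-15°): θ ← 21° -15° = 6°
crank pin P = (r cos θ, r sin θ) = (38.786354, 4.076610)
h = r sin θ − e = 4.076610 − 7 = -2.923390
sin φ = h / L = -2.923390 / 126 = -0.02320151
φ = arcsin(-0.02320151) = -1.329468°

-1.3295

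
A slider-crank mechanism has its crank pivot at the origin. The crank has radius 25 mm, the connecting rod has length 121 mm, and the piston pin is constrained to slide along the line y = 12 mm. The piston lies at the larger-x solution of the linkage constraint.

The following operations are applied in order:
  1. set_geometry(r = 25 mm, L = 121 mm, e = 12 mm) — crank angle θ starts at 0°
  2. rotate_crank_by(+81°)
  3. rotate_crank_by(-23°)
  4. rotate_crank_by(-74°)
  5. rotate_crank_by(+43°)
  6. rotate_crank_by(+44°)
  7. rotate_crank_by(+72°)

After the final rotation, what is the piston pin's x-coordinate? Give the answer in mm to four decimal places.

100.9958

set_geometry: r = 25 mm, L = 121 mm, e = 12 mm; θ ← 0°
rotate_crank_by(+81°): θ ← 0° +81° = 81°
rotate_crank_by(-23°): θ ← 81° -23° = 58°
rotate_crank_by(-74°): θ ← 58° -74° = -16°
rotate_crank_by(+43°): θ ← -16° +43° = 27°
rotate_crank_by(+44°): θ ← 27° +44° = 71°
rotate_crank_by(+72°): θ ← 71° +72° = 143°
crank pin P = (r cos θ, r sin θ) = (-19.965888, 15.045376)
h = r sin θ − e = 15.045376 − 12 = 3.045376
x = r cos θ + √(L² − h²) = -19.965888 + √(14641.0 − 9.2743) = -19.965888 + 120.961670 = 100.995783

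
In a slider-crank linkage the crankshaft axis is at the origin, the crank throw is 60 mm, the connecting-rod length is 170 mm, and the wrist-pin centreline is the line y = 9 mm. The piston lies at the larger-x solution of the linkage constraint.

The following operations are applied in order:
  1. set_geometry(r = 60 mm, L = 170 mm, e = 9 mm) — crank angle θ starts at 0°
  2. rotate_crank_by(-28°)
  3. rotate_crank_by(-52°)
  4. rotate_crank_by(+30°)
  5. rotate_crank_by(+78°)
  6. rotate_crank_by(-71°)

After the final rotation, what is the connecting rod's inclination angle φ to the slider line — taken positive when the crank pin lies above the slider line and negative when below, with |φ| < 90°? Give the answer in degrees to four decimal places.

-17.0764

set_geometry: r = 60 mm, L = 170 mm, e = 9 mm; θ ← 0°
rotate_crank_by(-28°): θ ← 0° -28° = -28°
rotate_crank_by(-52°): θ ← -28° -52° = -80°
rotate_crank_by(+30°): θ ← -80° +30° = -50°
rotate_crank_by(+78°): θ ← -50° +78° = 28°
rotate_crank_by(-71°): θ ← 28° -71° = -43°
crank pin P = (r cos θ, r sin θ) = (43.881222, -40.919902)
h = r sin θ − e = -40.919902 − 9 = -49.919902
sin φ = h / L = -49.919902 / 170 = -0.29364648
φ = arcsin(-0.29364648) = -17.076392°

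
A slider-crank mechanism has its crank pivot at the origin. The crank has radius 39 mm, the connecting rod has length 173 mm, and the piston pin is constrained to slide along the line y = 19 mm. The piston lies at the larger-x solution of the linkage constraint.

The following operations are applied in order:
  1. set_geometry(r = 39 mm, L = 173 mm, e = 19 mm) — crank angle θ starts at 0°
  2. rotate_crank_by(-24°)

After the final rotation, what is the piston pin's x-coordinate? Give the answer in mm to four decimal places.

205.0791

set_geometry: r = 39 mm, L = 173 mm, e = 19 mm; θ ← 0°
rotate_crank_by(-24°): θ ← 0° -24° = -24°
crank pin P = (r cos θ, r sin θ) = (35.628273, -15.862729)
h = r sin θ − e = -15.862729 − 19 = -34.862729
x = r cos θ + √(L² − h²) = 35.628273 + √(29929.0 − 1215.4099) = 35.628273 + 169.450849 = 205.079122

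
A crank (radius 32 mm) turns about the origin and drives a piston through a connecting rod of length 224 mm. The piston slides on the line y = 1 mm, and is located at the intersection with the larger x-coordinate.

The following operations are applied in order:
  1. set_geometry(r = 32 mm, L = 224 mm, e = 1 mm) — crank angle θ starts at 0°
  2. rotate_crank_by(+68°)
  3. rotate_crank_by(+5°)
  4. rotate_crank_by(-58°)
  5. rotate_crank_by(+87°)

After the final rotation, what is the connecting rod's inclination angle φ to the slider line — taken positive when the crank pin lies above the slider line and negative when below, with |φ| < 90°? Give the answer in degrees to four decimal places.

set_geometry: r = 32 mm, L = 224 mm, e = 1 mm; θ ← 0°
rotate_crank_by(+68°): θ ← 0° +68° = 68°
rotate_crank_by(+5°): θ ← 68° +5° = 73°
rotate_crank_by(-58°): θ ← 73° -58° = 15°
rotate_crank_by(+87°): θ ← 15° +87° = 102°
crank pin P = (r cos θ, r sin θ) = (-6.653174, 31.300723)
h = r sin θ − e = 31.300723 − 1 = 30.300723
sin φ = h / L = 30.300723 / 224 = 0.13527109
φ = arcsin(0.13527109) = 7.774296°

7.7743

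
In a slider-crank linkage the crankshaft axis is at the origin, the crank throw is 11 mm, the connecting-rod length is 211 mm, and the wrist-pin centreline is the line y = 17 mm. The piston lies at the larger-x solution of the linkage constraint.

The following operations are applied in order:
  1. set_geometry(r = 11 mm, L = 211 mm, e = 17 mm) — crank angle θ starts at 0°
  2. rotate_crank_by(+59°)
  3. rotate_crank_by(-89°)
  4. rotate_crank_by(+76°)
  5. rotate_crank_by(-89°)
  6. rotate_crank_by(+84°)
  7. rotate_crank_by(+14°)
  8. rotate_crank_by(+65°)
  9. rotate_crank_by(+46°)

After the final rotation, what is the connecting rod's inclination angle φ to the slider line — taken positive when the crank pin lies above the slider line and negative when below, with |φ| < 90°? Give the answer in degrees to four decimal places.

set_geometry: r = 11 mm, L = 211 mm, e = 17 mm; θ ← 0°
rotate_crank_by(+59°): θ ← 0° +59° = 59°
rotate_crank_by(-89°): θ ← 59° -89° = -30°
rotate_crank_by(+76°): θ ← -30° +76° = 46°
rotate_crank_by(-89°): θ ← 46° -89° = -43°
rotate_crank_by(+84°): θ ← -43° +84° = 41°
rotate_crank_by(+14°): θ ← 41° +14° = 55°
rotate_crank_by(+65°): θ ← 55° +65° = 120°
rotate_crank_by(+46°): θ ← 120° +46° = 166°
crank pin P = (r cos θ, r sin θ) = (-10.673253, 2.661141)
h = r sin θ − e = 2.661141 − 17 = -14.338859
sin φ = h / L = -14.338859 / 211 = -0.06795668
φ = arcsin(-0.06795668) = -3.896634°

-3.8966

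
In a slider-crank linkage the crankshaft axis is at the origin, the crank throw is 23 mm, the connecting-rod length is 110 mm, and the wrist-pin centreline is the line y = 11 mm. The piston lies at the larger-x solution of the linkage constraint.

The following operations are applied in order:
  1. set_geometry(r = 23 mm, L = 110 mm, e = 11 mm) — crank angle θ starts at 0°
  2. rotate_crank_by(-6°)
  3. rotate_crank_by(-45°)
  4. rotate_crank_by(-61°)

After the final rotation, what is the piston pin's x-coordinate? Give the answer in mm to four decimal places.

set_geometry: r = 23 mm, L = 110 mm, e = 11 mm; θ ← 0°
rotate_crank_by(-6°): θ ← 0° -6° = -6°
rotate_crank_by(-45°): θ ← -6° -45° = -51°
rotate_crank_by(-61°): θ ← -51° -61° = -112°
crank pin P = (r cos θ, r sin θ) = (-8.615952, -21.325229)
h = r sin θ − e = -21.325229 − 11 = -32.325229
x = r cos θ + √(L² − h²) = -8.615952 + √(12100.0 − 1044.9204) = -8.615952 + 105.143139 = 96.527187

96.5272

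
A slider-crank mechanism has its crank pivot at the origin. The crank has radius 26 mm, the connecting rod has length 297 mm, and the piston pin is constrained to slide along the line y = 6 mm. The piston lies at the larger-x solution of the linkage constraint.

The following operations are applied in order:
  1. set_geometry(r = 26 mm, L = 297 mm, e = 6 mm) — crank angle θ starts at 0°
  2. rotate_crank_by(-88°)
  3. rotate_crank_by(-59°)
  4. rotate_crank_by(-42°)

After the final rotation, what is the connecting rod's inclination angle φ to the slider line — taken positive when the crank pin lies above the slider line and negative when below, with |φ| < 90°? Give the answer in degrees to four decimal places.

-0.3729

set_geometry: r = 26 mm, L = 297 mm, e = 6 mm; θ ← 0°
rotate_crank_by(-88°): θ ← 0° -88° = -88°
rotate_crank_by(-59°): θ ← -88° -59° = -147°
rotate_crank_by(-42°): θ ← -147° -42° = -189°
crank pin P = (r cos θ, r sin θ) = (-25.679897, 4.067296)
h = r sin θ − e = 4.067296 − 6 = -1.932704
sin φ = h / L = -1.932704 / 297 = -0.00650742
φ = arcsin(-0.00650742) = -0.372850°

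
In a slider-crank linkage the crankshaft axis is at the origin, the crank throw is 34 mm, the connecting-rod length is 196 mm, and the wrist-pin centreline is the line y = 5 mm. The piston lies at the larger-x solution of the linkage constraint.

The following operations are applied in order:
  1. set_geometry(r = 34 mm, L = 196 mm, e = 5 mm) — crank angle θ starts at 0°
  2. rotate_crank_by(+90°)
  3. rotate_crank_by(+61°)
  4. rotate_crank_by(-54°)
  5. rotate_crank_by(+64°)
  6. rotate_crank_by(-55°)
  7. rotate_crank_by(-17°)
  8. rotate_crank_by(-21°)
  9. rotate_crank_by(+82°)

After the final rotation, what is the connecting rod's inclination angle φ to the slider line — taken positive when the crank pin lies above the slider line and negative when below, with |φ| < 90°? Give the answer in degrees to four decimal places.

set_geometry: r = 34 mm, L = 196 mm, e = 5 mm; θ ← 0°
rotate_crank_by(+90°): θ ← 0° +90° = 90°
rotate_crank_by(+61°): θ ← 90° +61° = 151°
rotate_crank_by(-54°): θ ← 151° -54° = 97°
rotate_crank_by(+64°): θ ← 97° +64° = 161°
rotate_crank_by(-55°): θ ← 161° -55° = 106°
rotate_crank_by(-17°): θ ← 106° -17° = 89°
rotate_crank_by(-21°): θ ← 89° -21° = 68°
rotate_crank_by(+82°): θ ← 68° +82° = 150°
crank pin P = (r cos θ, r sin θ) = (-29.444864, 17.000000)
h = r sin θ − e = 17.000000 − 5 = 12.000000
sin φ = h / L = 12.000000 / 196 = 0.06122449
φ = arcsin(0.06122449) = 3.510100°

3.5101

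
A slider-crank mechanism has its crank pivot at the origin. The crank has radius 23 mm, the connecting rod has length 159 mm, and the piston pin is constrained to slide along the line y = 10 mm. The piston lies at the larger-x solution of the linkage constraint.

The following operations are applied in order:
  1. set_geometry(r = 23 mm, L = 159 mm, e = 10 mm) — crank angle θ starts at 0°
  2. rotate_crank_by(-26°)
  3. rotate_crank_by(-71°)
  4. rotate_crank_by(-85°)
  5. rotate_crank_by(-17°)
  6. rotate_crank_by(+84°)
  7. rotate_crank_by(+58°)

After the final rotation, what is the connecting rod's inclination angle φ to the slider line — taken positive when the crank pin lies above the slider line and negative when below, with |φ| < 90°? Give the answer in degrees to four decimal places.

set_geometry: r = 23 mm, L = 159 mm, e = 10 mm; θ ← 0°
rotate_crank_by(-26°): θ ← 0° -26° = -26°
rotate_crank_by(-71°): θ ← -26° -71° = -97°
rotate_crank_by(-85°): θ ← -97° -85° = -182°
rotate_crank_by(-17°): θ ← -182° -17° = -199°
rotate_crank_by(+84°): θ ← -199° +84° = -115°
rotate_crank_by(+58°): θ ← -115° +58° = -57°
crank pin P = (r cos θ, r sin θ) = (12.526698, -19.289423)
h = r sin θ − e = -19.289423 − 10 = -29.289423
sin φ = h / L = -29.289423 / 159 = -0.18421021
φ = arcsin(-0.18421021) = -10.615089°

-10.6151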